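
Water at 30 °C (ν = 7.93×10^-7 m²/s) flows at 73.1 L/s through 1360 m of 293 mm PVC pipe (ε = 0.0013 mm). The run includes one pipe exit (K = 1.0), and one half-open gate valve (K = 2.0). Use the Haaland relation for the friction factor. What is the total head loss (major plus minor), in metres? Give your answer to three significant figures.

H_L ≈ 3.97 m

V = 4Q/(πD²) = 1.084 m/s; V²/2g = 0.05991 m
Re = 4.01×10^5, ε/D = 4.44×10^-6 → f = 0.01364 (Haaland)
Major: h_f = f(L/D)·V²/2g = 0.01364·4642·0.05991 = 3.792 m
Minor: ΣK = 3.00; h_m = ΣK·V²/2g = 0.1797 m
Total H_L = 3.792 + 0.1797 = 3.972 m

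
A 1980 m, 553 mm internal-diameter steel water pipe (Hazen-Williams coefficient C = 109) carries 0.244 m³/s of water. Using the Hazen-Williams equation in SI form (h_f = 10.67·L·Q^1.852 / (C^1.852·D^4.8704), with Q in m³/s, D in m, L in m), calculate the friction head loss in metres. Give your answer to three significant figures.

h_f = 10.67·1980·0.244^1.852 / (109^1.852·0.553^4.8704) = 4.677 m

h_f ≈ 4.68 m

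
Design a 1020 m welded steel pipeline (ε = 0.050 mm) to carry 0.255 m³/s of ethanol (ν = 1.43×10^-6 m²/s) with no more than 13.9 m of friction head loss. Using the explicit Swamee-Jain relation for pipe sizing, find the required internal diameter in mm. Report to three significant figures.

Swamee-Jain (Type III): D = 0.66·[ε^1.25·(LQ²/(gh_f))^4.75 + ν·Q^9.4·(L/(gh_f))^5.2]^0.04
LQ²/(gh_f) = 0.4864; L/(gh_f) = 7.480
Term 1 = ε^1.25·(…)^4.75 = 1.37×10^-7; Term 2 = ν·Q^9.4·(…)^5.2 = 1.32×10^-7
D = 0.66·(1.37×10^-7 + 1.32×10^-7)^0.04 = 0.3604 m = 360 mm
Check: V = 2.50 m/s, Re = 6.30×10^5, f = 0.01457, h_f = 13.1 m ≈ 13.9 m ✓

D ≈ 360 mm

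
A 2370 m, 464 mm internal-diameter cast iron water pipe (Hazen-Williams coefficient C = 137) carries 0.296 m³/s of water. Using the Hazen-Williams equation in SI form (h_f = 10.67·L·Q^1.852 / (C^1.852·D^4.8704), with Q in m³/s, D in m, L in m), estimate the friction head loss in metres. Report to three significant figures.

h_f ≈ 12.3 m

h_f = 10.67·2370·0.296^1.852 / (137^1.852·0.464^4.8704) = 12.32 m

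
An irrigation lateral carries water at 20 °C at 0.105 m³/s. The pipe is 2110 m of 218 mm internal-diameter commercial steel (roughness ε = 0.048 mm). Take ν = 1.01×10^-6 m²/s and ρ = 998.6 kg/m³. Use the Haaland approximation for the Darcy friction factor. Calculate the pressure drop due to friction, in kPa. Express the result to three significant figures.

Δp ≈ 583 kPa

V = 4Q/(πD²) = 4·0.105/(π·0.218²) = 2.813 m/s
Re = VD/ν = 2.813·0.218/1.01×10^-6 = 6.07×10^5 → turbulent
ε/D = 0.048/218 = 2.20×10^-4
Haaland: f = 0.01526
h_f = f(L/D)V²/(2g) = 0.01526·(2110/0.218)·2.813²/(2·9.81) = 59.56 m
Δp = ρg·h_f = 998.6·9.81·59.56 = 583.4 kPa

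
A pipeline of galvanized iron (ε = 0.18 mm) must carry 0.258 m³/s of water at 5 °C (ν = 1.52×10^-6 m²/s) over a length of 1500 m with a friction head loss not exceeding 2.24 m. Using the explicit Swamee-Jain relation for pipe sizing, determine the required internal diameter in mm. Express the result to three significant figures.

D ≈ 582 mm

Swamee-Jain (Type III): D = 0.66·[ε^1.25·(LQ²/(gh_f))^4.75 + ν·Q^9.4·(L/(gh_f))^5.2]^0.04
LQ²/(gh_f) = 4.544; L/(gh_f) = 68.26
Term 1 = ε^1.25·(…)^4.75 = 0.0277; Term 2 = ν·Q^9.4·(…)^5.2 = 0.0154
D = 0.66·(0.0277 + 0.0154)^0.04 = 0.5820 m = 582 mm
Check: V = 0.970 m/s, Re = 3.71×10^5, f = 0.01681, h_f = 2.08 m ≈ 2.24 m ✓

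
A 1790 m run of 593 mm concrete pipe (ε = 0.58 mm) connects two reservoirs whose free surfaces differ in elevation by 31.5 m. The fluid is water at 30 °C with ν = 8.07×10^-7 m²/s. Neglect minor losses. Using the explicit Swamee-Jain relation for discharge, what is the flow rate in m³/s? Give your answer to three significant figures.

Q ≈ 0.891 m³/s

Swamee-Jain (Type II): Q = -0.965·√(gD⁵h_f/L)·ln[ε/(3.7D) + √(3.17ν²L/(gD³h_f))]
√(gD⁵h_f/L) = √(9.81·0.593⁵·31.5/1790) = 0.1125
ε/(3.7D) = 2.64×10^-4; √(3.17ν²L/(gD³h_f)) = 7.57×10^-6
Q = -0.965·0.1125·ln(2.719×10^-4) = 0.8914 m³/s
Check: V = 3.23 m/s, Re = 2.37×10^6, f = 0.01972, h_f = 31.6 m ≈ 31.5 m ✓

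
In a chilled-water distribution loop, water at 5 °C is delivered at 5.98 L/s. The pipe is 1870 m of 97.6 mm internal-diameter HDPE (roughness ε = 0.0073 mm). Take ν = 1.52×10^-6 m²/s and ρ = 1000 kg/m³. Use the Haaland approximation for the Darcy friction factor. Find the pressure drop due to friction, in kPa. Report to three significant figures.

V = 4Q/(πD²) = 4·0.00598/(π·0.0976²) = 0.7993 m/s
Re = VD/ν = 0.7993·0.0976/1.52×10^-6 = 5.13×10^4 → turbulent
ε/D = 0.0073/97.6 = 7.48×10^-5
Haaland: f = 0.02080
h_f = f(L/D)V²/(2g) = 0.02080·(1870/0.0976)·0.7993²/(2·9.81) = 12.98 m
Δp = ρg·h_f = 1000·9.81·12.98 = 127.3 kPa

Δp ≈ 127 kPa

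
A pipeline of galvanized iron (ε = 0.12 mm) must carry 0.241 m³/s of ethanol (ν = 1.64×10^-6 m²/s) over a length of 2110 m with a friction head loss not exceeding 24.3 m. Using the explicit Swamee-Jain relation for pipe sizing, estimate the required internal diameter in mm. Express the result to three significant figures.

Swamee-Jain (Type III): D = 0.66·[ε^1.25·(LQ²/(gh_f))^4.75 + ν·Q^9.4·(L/(gh_f))^5.2]^0.04
LQ²/(gh_f) = 0.5141; L/(gh_f) = 8.851
Term 1 = ε^1.25·(…)^4.75 = 5.33×10^-7; Term 2 = ν·Q^9.4·(…)^5.2 = 2.14×10^-7
D = 0.66·(5.33×10^-7 + 2.14×10^-7)^0.04 = 0.3754 m = 375 mm
Check: V = 2.18 m/s, Re = 4.98×10^5, f = 0.01653, h_f = 22.5 m ≈ 24.3 m ✓

D ≈ 375 mm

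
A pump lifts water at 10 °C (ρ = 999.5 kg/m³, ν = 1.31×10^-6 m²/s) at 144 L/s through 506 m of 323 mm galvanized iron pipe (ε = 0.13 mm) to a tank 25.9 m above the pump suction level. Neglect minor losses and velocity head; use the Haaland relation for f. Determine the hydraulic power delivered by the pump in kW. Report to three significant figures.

V = 4Q/(πD²) = 1.757 m/s; Re = 4.33×10^5; ε/D = 4.02×10^-4; f = 0.01706
h_f = f(L/D)V²/2g = 4.207 m
Total head H = z + h_f = 25.9 + 4.207 = 30.11 m
P_hyd = ρgQH = 999.5·9.81·0.144·30.11 = 42.51 kW

P_hyd ≈ 42.5 kW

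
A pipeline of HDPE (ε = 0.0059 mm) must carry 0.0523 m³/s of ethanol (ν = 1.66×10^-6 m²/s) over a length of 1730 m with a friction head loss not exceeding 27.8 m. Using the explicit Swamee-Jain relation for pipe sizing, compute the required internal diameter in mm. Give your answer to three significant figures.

D ≈ 188 mm

Swamee-Jain (Type III): D = 0.66·[ε^1.25·(LQ²/(gh_f))^4.75 + ν·Q^9.4·(L/(gh_f))^5.2]^0.04
LQ²/(gh_f) = 0.01735; L/(gh_f) = 6.344
Term 1 = ε^1.25·(…)^4.75 = 1.26×10^-15; Term 2 = ν·Q^9.4·(…)^5.2 = 2.22×10^-14
D = 0.66·(1.26×10^-15 + 2.22×10^-14)^0.04 = 0.1881 m = 188 mm
Check: V = 1.88 m/s, Re = 2.13×10^5, f = 0.01563, h_f = 26.0 m ≈ 27.8 m ✓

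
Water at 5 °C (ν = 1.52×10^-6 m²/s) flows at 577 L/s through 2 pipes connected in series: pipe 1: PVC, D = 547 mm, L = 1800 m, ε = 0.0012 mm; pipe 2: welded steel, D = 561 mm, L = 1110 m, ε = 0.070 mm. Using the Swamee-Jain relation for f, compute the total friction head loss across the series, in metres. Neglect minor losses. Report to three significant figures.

H ≈ 19.7 m

Pipe 1: V = 2.455 m/s, Re = 8.84×10^5, ε/D = 2.19×10^-6, f = 0.01190, h_1 = f(L/D)V²/2g = 12.04 m
Pipe 2: V = 2.334 m/s, Re = 8.62×10^5, ε/D = 1.25×10^-4, f = 0.01402, h_2 = f(L/D)V²/2g = 7.704 m
Series → Q common, losses add: H = Σh = 19.74 m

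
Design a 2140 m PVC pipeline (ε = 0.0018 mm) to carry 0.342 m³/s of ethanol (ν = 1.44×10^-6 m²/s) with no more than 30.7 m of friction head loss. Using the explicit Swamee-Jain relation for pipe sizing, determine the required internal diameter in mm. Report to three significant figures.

Swamee-Jain (Type III): D = 0.66·[ε^1.25·(LQ²/(gh_f))^4.75 + ν·Q^9.4·(L/(gh_f))^5.2]^0.04
LQ²/(gh_f) = 0.8311; L/(gh_f) = 7.106
Term 1 = ε^1.25·(…)^4.75 = 2.74×10^-8; Term 2 = ν·Q^9.4·(…)^5.2 = 1.61×10^-6
D = 0.66·(2.74×10^-8 + 1.61×10^-6)^0.04 = 0.3873 m = 387 mm
Check: V = 2.90 m/s, Re = 7.81×10^5, f = 0.01221, h_f = 29.0 m ≈ 30.7 m ✓

D ≈ 387 mm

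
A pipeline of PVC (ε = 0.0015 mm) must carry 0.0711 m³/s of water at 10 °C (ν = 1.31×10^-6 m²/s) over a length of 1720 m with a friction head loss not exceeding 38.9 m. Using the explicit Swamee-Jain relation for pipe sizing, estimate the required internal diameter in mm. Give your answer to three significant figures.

D ≈ 194 mm

Swamee-Jain (Type III): D = 0.66·[ε^1.25·(LQ²/(gh_f))^4.75 + ν·Q^9.4·(L/(gh_f))^5.2]^0.04
LQ²/(gh_f) = 0.02279; L/(gh_f) = 4.507
Term 1 = ε^1.25·(…)^4.75 = 8.30×10^-16; Term 2 = ν·Q^9.4·(…)^5.2 = 5.31×10^-14
D = 0.66·(8.30×10^-16 + 5.31×10^-14)^0.04 = 0.1945 m = 194 mm
Check: V = 2.39 m/s, Re = 3.55×10^5, f = 0.01403, h_f = 36.3 m ≈ 38.9 m ✓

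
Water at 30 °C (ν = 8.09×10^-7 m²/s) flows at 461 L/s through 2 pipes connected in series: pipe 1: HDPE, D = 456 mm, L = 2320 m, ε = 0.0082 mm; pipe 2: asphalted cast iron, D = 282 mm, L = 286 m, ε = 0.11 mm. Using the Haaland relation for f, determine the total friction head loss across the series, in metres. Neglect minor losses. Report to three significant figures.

Pipe 1: V = 2.823 m/s, Re = 1.59×10^6, ε/D = 1.80×10^-5, f = 0.01119, h_1 = f(L/D)V²/2g = 23.12 m
Pipe 2: V = 7.381 m/s, Re = 2.57×10^6, ε/D = 3.90×10^-4, f = 0.01605, h_2 = f(L/D)V²/2g = 45.20 m
Series → Q common, losses add: H = Σh = 68.32 m

H ≈ 68.3 m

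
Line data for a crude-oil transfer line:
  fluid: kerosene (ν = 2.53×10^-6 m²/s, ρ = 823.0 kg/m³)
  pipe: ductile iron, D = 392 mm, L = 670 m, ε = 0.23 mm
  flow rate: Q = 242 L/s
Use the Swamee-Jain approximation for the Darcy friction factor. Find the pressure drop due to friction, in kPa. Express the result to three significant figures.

V = 4Q/(πD²) = 4·0.242/(π·0.392²) = 2.005 m/s
Re = VD/ν = 2.005·0.392/2.53×10^-6 = 3.11×10^5 → turbulent
ε/D = 0.23/392 = 5.87×10^-4
Swamee-Jain: f = 0.01877
h_f = f(L/D)V²/(2g) = 0.01877·(670/0.392)·2.005²/(2·9.81) = 6.574 m
Δp = ρg·h_f = 823.0·9.81·6.574 = 53.07 kPa

Δp ≈ 53.1 kPa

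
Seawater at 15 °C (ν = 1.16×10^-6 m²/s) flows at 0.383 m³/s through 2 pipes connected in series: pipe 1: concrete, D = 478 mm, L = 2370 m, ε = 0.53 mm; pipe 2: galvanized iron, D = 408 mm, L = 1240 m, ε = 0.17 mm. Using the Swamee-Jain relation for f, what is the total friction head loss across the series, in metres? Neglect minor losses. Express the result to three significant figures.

Pipe 1: V = 2.134 m/s, Re = 8.79×10^5, ε/D = 0.00111, f = 0.02055, h_1 = f(L/D)V²/2g = 23.66 m
Pipe 2: V = 2.929 m/s, Re = 1.03×10^6, ε/D = 4.17×10^-4, f = 0.01669, h_2 = f(L/D)V²/2g = 22.19 m
Series → Q common, losses add: H = Σh = 45.85 m

H ≈ 45.8 m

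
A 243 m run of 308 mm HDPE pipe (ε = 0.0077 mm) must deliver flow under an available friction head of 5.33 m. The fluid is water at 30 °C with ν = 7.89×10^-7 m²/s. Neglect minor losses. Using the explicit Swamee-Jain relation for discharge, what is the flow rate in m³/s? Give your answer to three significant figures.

Q ≈ 0.250 m³/s

Swamee-Jain (Type II): Q = -0.965·√(gD⁵h_f/L)·ln[ε/(3.7D) + √(3.17ν²L/(gD³h_f))]
√(gD⁵h_f/L) = √(9.81·0.308⁵·5.33/243) = 0.02442
ε/(3.7D) = 6.76×10^-6; √(3.17ν²L/(gD³h_f)) = 1.77×10^-5
Q = -0.965·0.02442·ln(2.447×10^-5) = 0.2502 m³/s
Check: V = 3.36 m/s, Re = 1.31×10^6, f = 0.01177, h_f = 5.34 m ≈ 5.33 m ✓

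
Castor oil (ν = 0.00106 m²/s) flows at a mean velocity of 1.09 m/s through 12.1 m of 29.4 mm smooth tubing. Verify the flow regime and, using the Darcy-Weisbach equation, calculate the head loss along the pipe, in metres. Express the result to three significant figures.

Re = VD/ν = 1.09·0.02940/0.00106 = 30.2 → laminar (Re < 2300)
f = 64/Re = 2.117
h_f = f(L/D)V²/(2g) = 2.117·(12.1/0.02940)·1.09²/(2·9.81) = 52.76 m

h_f ≈ 52.8 m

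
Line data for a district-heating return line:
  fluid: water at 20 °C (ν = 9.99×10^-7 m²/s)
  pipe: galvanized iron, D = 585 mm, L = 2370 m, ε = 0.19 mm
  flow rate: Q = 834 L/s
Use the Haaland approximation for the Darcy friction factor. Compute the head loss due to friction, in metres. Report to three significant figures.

V = 4Q/(πD²) = 4·0.834/(π·0.585²) = 3.103 m/s
Re = VD/ν = 3.103·0.585/9.99×10^-7 = 1.82×10^6 → turbulent
ε/D = 0.19/585 = 3.25×10^-4
Haaland: f = 0.01556
h_f = f(L/D)V²/(2g) = 0.01556·(2370/0.585)·3.103²/(2·9.81) = 30.94 m

h_f ≈ 30.9 m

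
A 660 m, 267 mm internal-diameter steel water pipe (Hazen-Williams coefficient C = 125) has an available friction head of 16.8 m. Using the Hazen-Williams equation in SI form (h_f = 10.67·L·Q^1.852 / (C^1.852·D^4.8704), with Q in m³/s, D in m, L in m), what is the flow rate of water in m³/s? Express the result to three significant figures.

Q ≈ 0.149 m³/s

Rearranging: Q = [h_f·C^1.852·D^4.8704 / (10.67·L)]^(1/1.852)
Q = [16.8·125^1.852·0.267^4.8704 / (10.67·660)]^0.540 = 0.1489 m³/s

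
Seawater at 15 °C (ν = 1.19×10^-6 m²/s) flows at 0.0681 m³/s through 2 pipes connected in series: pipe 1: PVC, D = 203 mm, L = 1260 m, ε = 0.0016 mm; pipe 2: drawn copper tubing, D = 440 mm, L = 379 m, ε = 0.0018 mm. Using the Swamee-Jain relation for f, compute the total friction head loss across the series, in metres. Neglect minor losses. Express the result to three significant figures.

Pipe 1: V = 2.104 m/s, Re = 3.59×10^5, ε/D = 7.88×10^-6, f = 0.01401, h_1 = f(L/D)V²/2g = 19.62 m
Pipe 2: V = 0.4479 m/s, Re = 1.66×10^5, ε/D = 4.09×10^-6, f = 0.01615, h_2 = f(L/D)V²/2g = 0.1422 m
Series → Q common, losses add: H = Σh = 19.76 m

H ≈ 19.8 m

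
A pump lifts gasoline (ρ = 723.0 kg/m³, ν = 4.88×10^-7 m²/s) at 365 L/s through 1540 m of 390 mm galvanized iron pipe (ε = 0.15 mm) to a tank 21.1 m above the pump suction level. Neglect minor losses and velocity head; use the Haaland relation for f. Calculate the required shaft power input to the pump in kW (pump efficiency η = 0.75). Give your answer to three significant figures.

P_shaft ≈ 177 kW

V = 4Q/(πD²) = 3.055 m/s; Re = 2.44×10^6; ε/D = 3.85×10^-4; f = 0.01601
h_f = f(L/D)V²/2g = 30.09 m
Total head H = z + h_f = 21.1 + 30.09 = 51.19 m
P_hyd = ρgQH = 723.0·9.81·0.365·51.19 = 132.5 kW
P_shaft = P_hyd/η = 132.5/0.75 = 176.7 kW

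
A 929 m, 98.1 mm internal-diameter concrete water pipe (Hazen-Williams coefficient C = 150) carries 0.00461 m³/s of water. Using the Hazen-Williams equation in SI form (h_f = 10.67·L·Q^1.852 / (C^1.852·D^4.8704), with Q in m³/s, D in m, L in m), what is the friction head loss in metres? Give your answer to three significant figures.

h_f ≈ 3.55 m

h_f = 10.67·929·0.00461^1.852 / (150^1.852·0.0981^4.8704) = 3.550 m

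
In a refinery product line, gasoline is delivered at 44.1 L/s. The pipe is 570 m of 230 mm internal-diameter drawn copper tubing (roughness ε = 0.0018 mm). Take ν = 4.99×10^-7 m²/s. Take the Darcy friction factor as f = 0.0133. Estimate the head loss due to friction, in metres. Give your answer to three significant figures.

V = 4Q/(πD²) = 4·0.0441/(π·0.230²) = 1.061 m/s
h_f = f(L/D)V²/(2g) = 0.01330·(570/0.230)·1.061²/(2·9.81) = 1.893 m

h_f ≈ 1.89 m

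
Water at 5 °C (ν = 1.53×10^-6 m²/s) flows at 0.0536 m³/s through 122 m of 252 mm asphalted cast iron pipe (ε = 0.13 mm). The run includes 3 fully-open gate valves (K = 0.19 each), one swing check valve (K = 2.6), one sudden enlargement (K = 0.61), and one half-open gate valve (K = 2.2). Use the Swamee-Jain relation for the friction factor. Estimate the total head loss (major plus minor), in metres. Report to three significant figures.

V = 4Q/(πD²) = 1.075 m/s; V²/2g = 0.05886 m
Re = 1.77×10^5, ε/D = 5.16×10^-4 → f = 0.01923 (Swamee-Jain)
Major: h_f = f(L/D)·V²/2g = 0.01923·484.1·0.05886 = 0.5480 m
Minor: ΣK = 5.98; h_m = ΣK·V²/2g = 0.3520 m
Total H_L = 0.5480 + 0.3520 = 0.9000 m

H_L ≈ 0.900 m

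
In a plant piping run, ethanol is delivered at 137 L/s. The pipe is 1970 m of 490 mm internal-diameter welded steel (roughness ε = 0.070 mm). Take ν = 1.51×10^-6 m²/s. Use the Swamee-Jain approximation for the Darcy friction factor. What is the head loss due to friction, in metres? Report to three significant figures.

h_f ≈ 1.77 m

V = 4Q/(πD²) = 4·0.137/(π·0.490²) = 0.7265 m/s
Re = VD/ν = 0.7265·0.490/1.51×10^-6 = 2.36×10^5 → turbulent
ε/D = 0.070/490 = 1.43×10^-4
Swamee-Jain: f = 0.01634
h_f = f(L/D)V²/(2g) = 0.01634·(1970/0.490)·0.7265²/(2·9.81) = 1.767 m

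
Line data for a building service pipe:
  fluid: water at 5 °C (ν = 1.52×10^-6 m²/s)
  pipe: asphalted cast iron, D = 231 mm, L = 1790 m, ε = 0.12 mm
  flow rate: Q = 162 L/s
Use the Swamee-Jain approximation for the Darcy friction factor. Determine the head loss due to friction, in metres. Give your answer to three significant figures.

V = 4Q/(πD²) = 4·0.162/(π·0.231²) = 3.865 m/s
Re = VD/ν = 3.865·0.231/1.52×10^-6 = 5.87×10^5 → turbulent
ε/D = 0.12/231 = 5.19×10^-4
Swamee-Jain: f = 0.01777
h_f = f(L/D)V²/(2g) = 0.01777·(1790/0.231)·3.865²/(2·9.81) = 104.8 m

h_f ≈ 105 m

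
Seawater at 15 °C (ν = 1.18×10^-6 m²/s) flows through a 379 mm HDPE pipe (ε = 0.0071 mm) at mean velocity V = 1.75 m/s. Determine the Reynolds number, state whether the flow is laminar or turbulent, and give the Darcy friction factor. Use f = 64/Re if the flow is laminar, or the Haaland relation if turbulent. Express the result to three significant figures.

Re ≈ 5.62×10^5; turbulent; f ≈ 0.0130

Re = VD/ν = 1.750·0.379/1.18×10^-6 = 5.62×10^5
Re > 4000 → turbulent; ε/D = 1.87×10^-5
Haaland: f = 0.01303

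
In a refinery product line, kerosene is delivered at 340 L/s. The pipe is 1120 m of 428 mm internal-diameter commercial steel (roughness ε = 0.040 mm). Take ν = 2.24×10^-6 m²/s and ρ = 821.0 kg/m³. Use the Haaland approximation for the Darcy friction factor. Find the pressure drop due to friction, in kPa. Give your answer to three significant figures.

Δp ≈ 86.2 kPa

V = 4Q/(πD²) = 4·0.340/(π·0.428²) = 2.363 m/s
Re = VD/ν = 2.363·0.428/2.24×10^-6 = 4.52×10^5 → turbulent
ε/D = 0.040/428 = 9.35×10^-5
Haaland: f = 0.01437
h_f = f(L/D)V²/(2g) = 0.01437·(1120/0.428)·2.363²/(2·9.81) = 10.70 m
Δp = ρg·h_f = 821.0·9.81·10.70 = 86.18 kPa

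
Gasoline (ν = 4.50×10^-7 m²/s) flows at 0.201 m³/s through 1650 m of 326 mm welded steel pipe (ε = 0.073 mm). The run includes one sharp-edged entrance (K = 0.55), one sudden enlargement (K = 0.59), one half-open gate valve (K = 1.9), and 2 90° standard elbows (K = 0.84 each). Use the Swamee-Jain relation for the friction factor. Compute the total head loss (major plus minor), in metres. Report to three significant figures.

H_L ≈ 23.3 m

V = 4Q/(πD²) = 2.408 m/s; V²/2g = 0.2956 m
Re = 1.74×10^6, ε/D = 2.24×10^-4 → f = 0.01467 (Swamee-Jain)
Major: h_f = f(L/D)·V²/2g = 0.01467·5061·0.2956 = 21.94 m
Minor: ΣK = 4.72; h_m = ΣK·V²/2g = 1.395 m
Total H_L = 21.94 + 1.395 = 23.34 m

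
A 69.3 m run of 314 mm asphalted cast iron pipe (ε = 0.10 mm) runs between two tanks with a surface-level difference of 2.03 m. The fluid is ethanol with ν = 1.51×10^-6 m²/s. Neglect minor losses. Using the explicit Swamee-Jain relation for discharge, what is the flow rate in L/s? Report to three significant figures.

Q ≈ 259 L/s

Swamee-Jain (Type II): Q = -0.965·√(gD⁵h_f/L)·ln[ε/(3.7D) + √(3.17ν²L/(gD³h_f))]
√(gD⁵h_f/L) = √(9.81·0.314⁵·2.03/69.3) = 0.02962
ε/(3.7D) = 8.61×10^-5; √(3.17ν²L/(gD³h_f)) = 2.85×10^-5
Q = -0.965·0.02962·ln(1.146×10^-4) = 0.2593 m³/s
Check: V = 3.35 m/s, Re = 6.96×10^5, f = 0.01619, h_f = 2.04 m ≈ 2.03 m ✓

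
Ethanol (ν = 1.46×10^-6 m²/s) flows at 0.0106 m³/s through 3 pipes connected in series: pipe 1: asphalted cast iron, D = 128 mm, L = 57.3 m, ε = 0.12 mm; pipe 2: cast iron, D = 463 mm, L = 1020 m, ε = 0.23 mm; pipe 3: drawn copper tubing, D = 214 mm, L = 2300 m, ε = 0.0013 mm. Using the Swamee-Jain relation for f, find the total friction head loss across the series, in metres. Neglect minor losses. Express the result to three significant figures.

Pipe 1: V = 0.8238 m/s, Re = 7.22×10^4, ε/D = 9.37×10^-4, f = 0.02290, h_1 = f(L/D)V²/2g = 0.3546 m
Pipe 2: V = 0.06296 m/s, Re = 2.00×10^4, ε/D = 4.97×10^-4, f = 0.02702, h_2 = f(L/D)V²/2g = 0.01203 m
Pipe 3: V = 0.2947 m/s, Re = 4.32×10^4, ε/D = 6.07×10^-6, f = 0.02149, h_3 = f(L/D)V²/2g = 1.022 m
Series → Q common, losses add: H = Σh = 1.389 m

H ≈ 1.39 m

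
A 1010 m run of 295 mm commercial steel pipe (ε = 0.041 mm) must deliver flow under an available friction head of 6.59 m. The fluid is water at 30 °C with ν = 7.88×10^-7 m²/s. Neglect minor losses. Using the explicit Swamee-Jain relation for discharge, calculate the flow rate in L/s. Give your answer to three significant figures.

Q ≈ 110 L/s

Swamee-Jain (Type II): Q = -0.965·√(gD⁵h_f/L)·ln[ε/(3.7D) + √(3.17ν²L/(gD³h_f))]
√(gD⁵h_f/L) = √(9.81·0.295⁵·6.59/1010) = 0.01196
ε/(3.7D) = 3.76×10^-5; √(3.17ν²L/(gD³h_f)) = 3.46×10^-5
Q = -0.965·0.01196·ln(7.217×10^-5) = 0.1100 m³/s
Check: V = 1.61 m/s, Re = 6.03×10^5, f = 0.01463, h_f = 6.62 m ≈ 6.59 m ✓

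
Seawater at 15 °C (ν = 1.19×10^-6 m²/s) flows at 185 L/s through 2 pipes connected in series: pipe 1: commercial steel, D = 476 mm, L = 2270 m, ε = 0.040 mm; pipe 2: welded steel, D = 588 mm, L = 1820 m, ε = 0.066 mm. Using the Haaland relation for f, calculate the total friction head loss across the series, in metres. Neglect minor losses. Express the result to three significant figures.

Pipe 1: V = 1.040 m/s, Re = 4.16×10^5, ε/D = 8.40×10^-5, f = 0.01442, h_1 = f(L/D)V²/2g = 3.787 m
Pipe 2: V = 0.6813 m/s, Re = 3.37×10^5, ε/D = 1.12×10^-4, f = 0.01510, h_2 = f(L/D)V²/2g = 1.106 m
Series → Q common, losses add: H = Σh = 4.893 m

H ≈ 4.89 m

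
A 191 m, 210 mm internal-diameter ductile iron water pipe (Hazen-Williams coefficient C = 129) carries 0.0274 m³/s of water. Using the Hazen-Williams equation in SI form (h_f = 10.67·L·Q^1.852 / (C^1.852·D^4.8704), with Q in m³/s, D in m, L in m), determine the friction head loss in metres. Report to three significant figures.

h_f = 10.67·191·0.0274^1.852 / (129^1.852·0.210^4.8704) = 0.6429 m

h_f ≈ 0.643 m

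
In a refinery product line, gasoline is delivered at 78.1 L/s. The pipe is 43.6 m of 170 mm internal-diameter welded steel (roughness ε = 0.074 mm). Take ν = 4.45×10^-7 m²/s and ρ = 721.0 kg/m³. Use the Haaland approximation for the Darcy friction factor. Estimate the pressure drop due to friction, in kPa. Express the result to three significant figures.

Δp ≈ 18.2 kPa

V = 4Q/(πD²) = 4·0.0781/(π·0.170²) = 3.441 m/s
Re = VD/ν = 3.441·0.170/4.45×10^-7 = 1.31×10^6 → turbulent
ε/D = 0.074/170 = 4.35×10^-4
Haaland: f = 0.01660
h_f = f(L/D)V²/(2g) = 0.01660·(43.6/0.170)·3.441²/(2·9.81) = 2.569 m
Δp = ρg·h_f = 721.0·9.81·2.569 = 18.17 kPa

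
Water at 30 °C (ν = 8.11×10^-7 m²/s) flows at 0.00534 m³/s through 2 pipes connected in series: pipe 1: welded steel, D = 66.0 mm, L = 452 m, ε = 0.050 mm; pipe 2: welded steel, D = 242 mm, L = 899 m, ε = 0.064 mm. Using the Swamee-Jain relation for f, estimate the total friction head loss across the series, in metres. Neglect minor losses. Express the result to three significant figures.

H ≈ 17.9 m

Pipe 1: V = 1.561 m/s, Re = 1.27×10^5, ε/D = 7.58×10^-4, f = 0.02095, h_1 = f(L/D)V²/2g = 17.81 m
Pipe 2: V = 0.1161 m/s, Re = 3.46×10^4, ε/D = 2.64×10^-4, f = 0.02345, h_2 = f(L/D)V²/2g = 0.05983 m
Series → Q common, losses add: H = Σh = 17.87 m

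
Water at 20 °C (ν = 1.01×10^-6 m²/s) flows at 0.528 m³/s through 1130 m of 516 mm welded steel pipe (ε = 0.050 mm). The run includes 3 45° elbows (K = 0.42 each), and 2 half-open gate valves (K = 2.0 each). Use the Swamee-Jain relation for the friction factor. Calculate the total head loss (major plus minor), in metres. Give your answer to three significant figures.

V = 4Q/(πD²) = 2.525 m/s; V²/2g = 0.3249 m
Re = 1.29×10^6, ε/D = 9.69×10^-5 → f = 0.01319 (Swamee-Jain)
Major: h_f = f(L/D)·V²/2g = 0.01319·2190·0.3249 = 9.388 m
Minor: ΣK = 5.26; h_m = ΣK·V²/2g = 1.709 m
Total H_L = 9.388 + 1.709 = 11.10 m

H_L ≈ 11.1 m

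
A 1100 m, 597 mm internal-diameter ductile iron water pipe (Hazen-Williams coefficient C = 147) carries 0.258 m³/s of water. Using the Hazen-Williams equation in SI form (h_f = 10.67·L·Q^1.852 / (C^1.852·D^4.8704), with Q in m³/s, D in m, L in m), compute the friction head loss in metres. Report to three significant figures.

h_f ≈ 1.14 m

h_f = 10.67·1100·0.258^1.852 / (147^1.852·0.597^4.8704) = 1.141 m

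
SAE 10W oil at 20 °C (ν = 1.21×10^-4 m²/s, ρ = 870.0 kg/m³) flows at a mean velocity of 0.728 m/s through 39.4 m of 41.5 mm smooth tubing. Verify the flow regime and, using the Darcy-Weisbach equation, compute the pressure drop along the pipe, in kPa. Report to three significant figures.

Re = VD/ν = 0.728·0.04150/1.21×10^-4 = 250 → laminar (Re < 2300)
f = 64/Re = 0.2563
h_f = f(L/D)V²/(2g) = 0.2563·(39.4/0.04150)·0.728²/(2·9.81) = 6.574 m
Δp = ρg·h_f = 870.0·9.81·6.574 = 56.10 kPa

Δp ≈ 56.1 kPa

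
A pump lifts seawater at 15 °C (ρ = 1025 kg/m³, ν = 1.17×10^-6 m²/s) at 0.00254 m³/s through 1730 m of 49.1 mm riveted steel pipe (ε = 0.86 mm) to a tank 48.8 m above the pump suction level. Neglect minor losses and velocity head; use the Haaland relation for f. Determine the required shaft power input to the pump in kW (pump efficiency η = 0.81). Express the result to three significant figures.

P_shaft ≈ 6.33 kW

V = 4Q/(πD²) = 1.341 m/s; Re = 5.63×10^4; ε/D = 0.0175; f = 0.04707
h_f = f(L/D)V²/2g = 152.1 m
Total head H = z + h_f = 48.8 + 152.1 = 200.9 m
P_hyd = ρgQH = 1025·9.81·0.00254·200.9 = 5.131 kW
P_shaft = P_hyd/η = 5.131/0.81 = 6.335 kW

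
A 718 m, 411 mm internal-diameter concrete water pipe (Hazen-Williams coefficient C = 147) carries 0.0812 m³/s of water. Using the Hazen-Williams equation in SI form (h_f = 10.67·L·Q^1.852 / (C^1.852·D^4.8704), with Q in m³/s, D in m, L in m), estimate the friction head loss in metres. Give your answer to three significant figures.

h_f = 10.67·718·0.0812^1.852 / (147^1.852·0.411^4.8704) = 0.5391 m

h_f ≈ 0.539 m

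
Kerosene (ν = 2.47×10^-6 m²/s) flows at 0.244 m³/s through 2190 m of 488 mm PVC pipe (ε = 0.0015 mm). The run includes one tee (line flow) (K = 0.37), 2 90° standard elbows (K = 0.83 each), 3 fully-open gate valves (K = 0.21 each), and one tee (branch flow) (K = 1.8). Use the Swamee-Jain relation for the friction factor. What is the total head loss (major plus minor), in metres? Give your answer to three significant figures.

V = 4Q/(πD²) = 1.305 m/s; V²/2g = 0.08674 m
Re = 2.58×10^5, ε/D = 3.07×10^-6 → f = 0.01482 (Swamee-Jain)
Major: h_f = f(L/D)·V²/2g = 0.01482·4488·0.08674 = 5.771 m
Minor: ΣK = 4.46; h_m = ΣK·V²/2g = 0.3869 m
Total H_L = 5.771 + 0.3869 = 6.158 m

H_L ≈ 6.16 m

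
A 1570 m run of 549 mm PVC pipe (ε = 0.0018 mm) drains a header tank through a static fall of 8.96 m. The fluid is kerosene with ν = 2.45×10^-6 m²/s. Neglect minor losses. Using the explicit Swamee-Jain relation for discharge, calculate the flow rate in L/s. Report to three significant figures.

Q ≈ 509 L/s

Swamee-Jain (Type II): Q = -0.965·√(gD⁵h_f/L)·ln[ε/(3.7D) + √(3.17ν²L/(gD³h_f))]
√(gD⁵h_f/L) = √(9.81·0.549⁵·8.96/1570) = 0.05284
ε/(3.7D) = 8.86×10^-7; √(3.17ν²L/(gD³h_f)) = 4.53×10^-5
Q = -0.965·0.05284·ln(4.621×10^-5) = 0.5090 m³/s
Check: V = 2.15 m/s, Re = 4.82×10^5, f = 0.01323, h_f = 8.92 m ≈ 8.96 m ✓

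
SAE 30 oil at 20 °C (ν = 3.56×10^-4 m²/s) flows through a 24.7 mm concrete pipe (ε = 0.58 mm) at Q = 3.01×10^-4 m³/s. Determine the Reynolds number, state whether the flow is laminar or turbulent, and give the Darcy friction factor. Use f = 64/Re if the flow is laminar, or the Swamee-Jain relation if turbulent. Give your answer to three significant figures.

Re ≈ 43.6; laminar; f = 64/Re ≈ 1.47

V = 4Q/(πD²) = 0.6282 m/s
Re = VD/ν = 0.6282·0.0247/3.56×10^-4 = 43.6
Re < 2300 → laminar → f = 64/Re = 1.468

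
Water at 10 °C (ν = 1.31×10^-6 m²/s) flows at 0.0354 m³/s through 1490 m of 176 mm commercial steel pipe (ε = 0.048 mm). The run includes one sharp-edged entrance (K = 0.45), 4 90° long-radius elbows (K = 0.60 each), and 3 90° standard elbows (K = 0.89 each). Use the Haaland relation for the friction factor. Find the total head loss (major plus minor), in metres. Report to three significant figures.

H_L ≈ 16.5 m

V = 4Q/(πD²) = 1.455 m/s; V²/2g = 0.1079 m
Re = 1.95×10^5, ε/D = 2.73×10^-4 → f = 0.01739 (Haaland)
Major: h_f = f(L/D)·V²/2g = 0.01739·8466·0.1079 = 15.88 m
Minor: ΣK = 5.52; h_m = ΣK·V²/2g = 0.5957 m
Total H_L = 15.88 + 0.5957 = 16.48 m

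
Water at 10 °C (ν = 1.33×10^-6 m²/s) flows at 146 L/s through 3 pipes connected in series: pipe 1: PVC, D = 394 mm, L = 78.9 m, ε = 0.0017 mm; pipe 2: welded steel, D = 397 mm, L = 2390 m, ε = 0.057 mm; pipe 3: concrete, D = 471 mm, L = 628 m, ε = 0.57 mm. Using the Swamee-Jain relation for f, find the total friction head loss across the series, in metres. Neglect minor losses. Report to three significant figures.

Pipe 1: V = 1.197 m/s, Re = 3.55×10^5, ε/D = 4.31×10^-6, f = 0.01399, h_1 = f(L/D)V²/2g = 0.2047 m
Pipe 2: V = 1.179 m/s, Re = 3.52×10^5, ε/D = 1.44×10^-4, f = 0.01553, h_2 = f(L/D)V²/2g = 6.630 m
Pipe 3: V = 0.8380 m/s, Re = 2.97×10^5, ε/D = 0.00121, f = 0.02159, h_3 = f(L/D)V²/2g = 1.030 m
Series → Q common, losses add: H = Σh = 7.865 m

H ≈ 7.86 m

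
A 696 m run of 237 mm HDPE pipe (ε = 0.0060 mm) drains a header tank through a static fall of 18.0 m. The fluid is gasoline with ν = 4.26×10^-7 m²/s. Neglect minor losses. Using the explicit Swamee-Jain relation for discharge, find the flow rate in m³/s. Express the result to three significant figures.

Swamee-Jain (Type II): Q = -0.965·√(gD⁵h_f/L)·ln[ε/(3.7D) + √(3.17ν²L/(gD³h_f))]
√(gD⁵h_f/L) = √(9.81·0.237⁵·18.0/696) = 0.01377
ε/(3.7D) = 6.84×10^-6; √(3.17ν²L/(gD³h_f)) = 1.31×10^-5
Q = -0.965·0.01377·ln(1.989×10^-5) = 0.1439 m³/s
Check: V = 3.26 m/s, Re = 1.81×10^6, f = 0.01134, h_f = 18.1 m ≈ 18.0 m ✓

Q ≈ 0.144 m³/s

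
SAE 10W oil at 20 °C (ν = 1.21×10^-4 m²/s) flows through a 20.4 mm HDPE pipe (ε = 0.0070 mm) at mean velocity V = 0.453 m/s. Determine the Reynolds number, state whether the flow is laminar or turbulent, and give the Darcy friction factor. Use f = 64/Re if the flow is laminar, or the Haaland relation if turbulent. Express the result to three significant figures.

Re = VD/ν = 0.4530·0.0204/1.21×10^-4 = 76.4
Re < 2300 → laminar → f = 64/Re = 0.8380

Re ≈ 76.4; laminar; f = 64/Re ≈ 0.838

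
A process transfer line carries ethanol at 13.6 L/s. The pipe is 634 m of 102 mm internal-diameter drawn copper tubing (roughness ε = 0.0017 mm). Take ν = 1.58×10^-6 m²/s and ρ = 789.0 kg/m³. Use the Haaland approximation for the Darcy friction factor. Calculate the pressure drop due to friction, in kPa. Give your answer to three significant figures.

V = 4Q/(πD²) = 4·0.0136/(π·0.102²) = 1.664 m/s
Re = VD/ν = 1.664·0.102/1.58×10^-6 = 1.07×10^5 → turbulent
ε/D = 0.0017/102 = 1.67×10^-5
Haaland: f = 0.01763
h_f = f(L/D)V²/(2g) = 0.01763·(634/0.102)·1.664²/(2·9.81) = 15.47 m
Δp = ρg·h_f = 789.0·9.81·15.47 = 119.7 kPa

Δp ≈ 120 kPa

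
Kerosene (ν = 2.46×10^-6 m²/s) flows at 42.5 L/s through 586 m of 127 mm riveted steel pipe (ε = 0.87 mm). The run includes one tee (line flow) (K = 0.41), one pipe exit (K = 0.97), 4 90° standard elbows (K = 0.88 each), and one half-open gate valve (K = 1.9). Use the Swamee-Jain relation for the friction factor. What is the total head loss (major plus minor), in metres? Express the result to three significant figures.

H_L ≈ 94.2 m

V = 4Q/(πD²) = 3.355 m/s; V²/2g = 0.5737 m
Re = 1.73×10^5, ε/D = 0.00685 → f = 0.03411 (Swamee-Jain)
Major: h_f = f(L/D)·V²/2g = 0.03411·4614·0.5737 = 90.29 m
Minor: ΣK = 6.80; h_m = ΣK·V²/2g = 3.901 m
Total H_L = 90.29 + 3.901 = 94.19 m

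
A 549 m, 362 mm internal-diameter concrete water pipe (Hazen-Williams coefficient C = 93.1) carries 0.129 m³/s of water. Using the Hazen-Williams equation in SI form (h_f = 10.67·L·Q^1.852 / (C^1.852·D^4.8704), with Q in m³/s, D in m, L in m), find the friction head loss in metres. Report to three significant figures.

h_f = 10.67·549·0.129^1.852 / (93.1^1.852·0.362^4.8704) = 4.201 m

h_f ≈ 4.20 m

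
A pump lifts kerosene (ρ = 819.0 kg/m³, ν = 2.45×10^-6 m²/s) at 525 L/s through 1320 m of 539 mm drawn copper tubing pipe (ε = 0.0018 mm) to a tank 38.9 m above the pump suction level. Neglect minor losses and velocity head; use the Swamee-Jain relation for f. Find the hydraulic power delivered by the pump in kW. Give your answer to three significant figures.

V = 4Q/(πD²) = 2.301 m/s; Re = 5.06×10^5; ε/D = 3.34×10^-6; f = 0.01312
h_f = f(L/D)V²/2g = 8.667 m
Total head H = z + h_f = 38.9 + 8.667 = 47.57 m
P_hyd = ρgQH = 819.0·9.81·0.525·47.57 = 200.6 kW

P_hyd ≈ 201 kW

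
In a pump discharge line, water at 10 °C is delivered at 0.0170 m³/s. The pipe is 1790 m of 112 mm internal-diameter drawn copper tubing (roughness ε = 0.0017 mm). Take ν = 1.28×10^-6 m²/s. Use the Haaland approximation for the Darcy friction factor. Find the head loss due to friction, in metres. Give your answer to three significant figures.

h_f ≈ 39.9 m

V = 4Q/(πD²) = 4·0.0170/(π·0.112²) = 1.726 m/s
Re = VD/ν = 1.726·0.112/1.28×10^-6 = 1.51×10^5 → turbulent
ε/D = 0.0017/112 = 1.52×10^-5
Haaland: f = 0.01646
h_f = f(L/D)V²/(2g) = 0.01646·(1790/0.112)·1.726²/(2·9.81) = 39.92 m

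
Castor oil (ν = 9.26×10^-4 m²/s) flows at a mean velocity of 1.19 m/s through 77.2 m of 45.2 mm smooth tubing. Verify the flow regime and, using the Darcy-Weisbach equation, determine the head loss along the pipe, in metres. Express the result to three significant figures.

h_f ≈ 136 m

Re = VD/ν = 1.19·0.04520/9.26×10^-4 = 58.1 → laminar (Re < 2300)
f = 64/Re = 1.102
h_f = f(L/D)V²/(2g) = 1.102·(77.2/0.04520)·1.19²/(2·9.81) = 135.8 m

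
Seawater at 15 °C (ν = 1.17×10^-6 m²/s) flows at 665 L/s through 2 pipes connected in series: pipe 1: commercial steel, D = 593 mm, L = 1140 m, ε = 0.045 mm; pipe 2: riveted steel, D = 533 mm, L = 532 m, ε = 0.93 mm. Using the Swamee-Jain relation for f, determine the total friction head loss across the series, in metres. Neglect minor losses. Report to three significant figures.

Pipe 1: V = 2.408 m/s, Re = 1.22×10^6, ε/D = 7.59×10^-5, f = 0.01290, h_1 = f(L/D)V²/2g = 7.328 m
Pipe 2: V = 2.980 m/s, Re = 1.36×10^6, ε/D = 0.00174, f = 0.02281, h_2 = f(L/D)V²/2g = 10.31 m
Series → Q common, losses add: H = Σh = 17.64 m

H ≈ 17.6 m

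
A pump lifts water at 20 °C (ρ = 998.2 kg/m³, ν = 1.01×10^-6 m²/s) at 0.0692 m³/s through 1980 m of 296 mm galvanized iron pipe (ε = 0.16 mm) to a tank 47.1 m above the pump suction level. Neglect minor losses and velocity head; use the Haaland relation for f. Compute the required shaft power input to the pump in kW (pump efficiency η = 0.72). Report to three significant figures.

P_shaft ≈ 50.3 kW

V = 4Q/(πD²) = 1.006 m/s; Re = 2.95×10^5; ε/D = 5.41×10^-4; f = 0.01833
h_f = f(L/D)V²/2g = 6.318 m
Total head H = z + h_f = 47.1 + 6.318 = 53.42 m
P_hyd = ρgQH = 998.2·9.81·0.0692·53.42 = 36.20 kW
P_shaft = P_hyd/η = 36.20/0.72 = 50.27 kW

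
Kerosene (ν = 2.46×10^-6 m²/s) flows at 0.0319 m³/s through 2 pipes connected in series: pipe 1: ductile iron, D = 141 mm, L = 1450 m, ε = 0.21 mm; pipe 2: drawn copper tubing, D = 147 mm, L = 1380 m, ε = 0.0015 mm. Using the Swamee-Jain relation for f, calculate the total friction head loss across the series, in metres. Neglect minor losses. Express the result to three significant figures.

H ≈ 81.3 m

Pipe 1: V = 2.043 m/s, Re = 1.17×10^5, ε/D = 0.00149, f = 0.02364, h_1 = f(L/D)V²/2g = 51.72 m
Pipe 2: V = 1.880 m/s, Re = 1.12×10^5, ε/D = 1.02×10^-5, f = 0.01750, h_2 = f(L/D)V²/2g = 29.59 m
Series → Q common, losses add: H = Σh = 81.31 m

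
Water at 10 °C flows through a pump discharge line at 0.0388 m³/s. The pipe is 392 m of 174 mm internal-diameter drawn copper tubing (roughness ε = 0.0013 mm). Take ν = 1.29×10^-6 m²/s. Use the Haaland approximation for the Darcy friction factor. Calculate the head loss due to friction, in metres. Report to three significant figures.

h_f ≈ 4.67 m

V = 4Q/(πD²) = 4·0.0388/(π·0.174²) = 1.632 m/s
Re = VD/ν = 1.632·0.174/1.29×10^-6 = 2.20×10^5 → turbulent
ε/D = 0.0013/174 = 7.47×10^-6
Haaland: f = 0.01526
h_f = f(L/D)V²/(2g) = 0.01526·(392/0.174)·1.632²/(2·9.81) = 4.665 m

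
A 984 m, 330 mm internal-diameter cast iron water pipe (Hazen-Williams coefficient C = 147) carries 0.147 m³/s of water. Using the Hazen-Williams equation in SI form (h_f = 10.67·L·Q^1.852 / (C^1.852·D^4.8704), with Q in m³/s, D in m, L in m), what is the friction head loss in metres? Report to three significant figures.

h_f ≈ 6.46 m

h_f = 10.67·984·0.147^1.852 / (147^1.852·0.330^4.8704) = 6.459 m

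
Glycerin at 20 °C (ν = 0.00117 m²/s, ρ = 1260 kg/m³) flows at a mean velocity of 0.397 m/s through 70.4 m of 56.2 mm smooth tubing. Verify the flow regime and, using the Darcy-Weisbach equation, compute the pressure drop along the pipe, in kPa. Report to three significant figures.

Δp ≈ 417 kPa

Re = VD/ν = 0.397·0.05620/0.00117 = 19.1 → laminar (Re < 2300)
f = 64/Re = 3.356
h_f = f(L/D)V²/(2g) = 3.356·(70.4/0.05620)·0.397²/(2·9.81) = 33.77 m
Δp = ρg·h_f = 1260·9.81·33.77 = 417.4 kPa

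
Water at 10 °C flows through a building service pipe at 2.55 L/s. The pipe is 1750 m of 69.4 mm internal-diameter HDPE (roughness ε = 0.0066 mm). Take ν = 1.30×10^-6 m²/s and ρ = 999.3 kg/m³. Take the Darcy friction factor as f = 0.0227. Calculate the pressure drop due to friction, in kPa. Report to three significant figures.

Δp ≈ 130 kPa

V = 4Q/(πD²) = 4·0.00255/(π·0.0694²) = 0.6741 m/s
h_f = f(L/D)V²/(2g) = 0.02270·(1750/0.0694)·0.6741²/(2·9.81) = 13.26 m
Δp = ρg·h_f = 999.3·9.81·13.26 = 130.0 kPa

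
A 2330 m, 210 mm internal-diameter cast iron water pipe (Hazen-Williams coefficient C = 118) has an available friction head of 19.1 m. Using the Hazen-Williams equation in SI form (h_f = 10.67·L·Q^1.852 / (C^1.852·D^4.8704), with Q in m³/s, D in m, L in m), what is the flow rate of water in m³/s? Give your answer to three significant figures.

Rearranging: Q = [h_f·C^1.852·D^4.8704 / (10.67·L)]^(1/1.852)
Q = [19.1·118^1.852·0.210^4.8704 / (10.67·2330)]^0.540 = 0.04053 m³/s

Q ≈ 0.0405 m³/s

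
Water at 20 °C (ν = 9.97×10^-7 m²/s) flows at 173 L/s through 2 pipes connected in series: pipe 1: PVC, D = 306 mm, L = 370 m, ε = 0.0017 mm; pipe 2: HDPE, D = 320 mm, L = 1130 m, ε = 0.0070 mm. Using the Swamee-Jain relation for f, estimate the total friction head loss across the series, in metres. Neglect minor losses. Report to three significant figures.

Pipe 1: V = 2.352 m/s, Re = 7.22×10^5, ε/D = 5.56×10^-6, f = 0.01238, h_1 = f(L/D)V²/2g = 4.224 m
Pipe 2: V = 2.151 m/s, Re = 6.90×10^5, ε/D = 2.19×10^-5, f = 0.01278, h_2 = f(L/D)V²/2g = 10.65 m
Series → Q common, losses add: H = Σh = 14.87 m

H ≈ 14.9 m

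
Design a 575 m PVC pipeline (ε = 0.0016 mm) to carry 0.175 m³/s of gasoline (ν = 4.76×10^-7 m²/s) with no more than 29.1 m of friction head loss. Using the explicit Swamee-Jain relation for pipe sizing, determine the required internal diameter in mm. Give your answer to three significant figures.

Swamee-Jain (Type III): D = 0.66·[ε^1.25·(LQ²/(gh_f))^4.75 + ν·Q^9.4·(L/(gh_f))^5.2]^0.04
LQ²/(gh_f) = 0.06169; L/(gh_f) = 2.014
Term 1 = ε^1.25·(…)^4.75 = 1.02×10^-13; Term 2 = ν·Q^9.4·(…)^5.2 = 1.39×10^-12
D = 0.66·(1.02×10^-13 + 1.39×10^-12)^0.04 = 0.2221 m = 222 mm
Check: V = 4.52 m/s, Re = 2.11×10^6, f = 0.01056, h_f = 28.4 m ≈ 29.1 m ✓

D ≈ 222 mm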